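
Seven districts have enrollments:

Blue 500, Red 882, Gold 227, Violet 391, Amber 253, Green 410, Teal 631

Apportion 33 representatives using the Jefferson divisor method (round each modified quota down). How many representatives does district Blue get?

Standard divisor 3294/33 ≈ 99.818; standard quotas: Blue 5.009, Red 8.836, Gold 2.274, Violet 3.917, Amber 2.535, Green 4.107, Teal 6.321.
Rounding down gives 5, 8, 2, 3, 2, 4, 6 = 30 seats, so the divisor must be adjusted.
With modified divisor 89: modified quotas Blue 5.618, Red 9.910, Gold 2.551, Violet 4.393, Amber 2.843, Green 4.607, Teal 7.090.
Rounding down: Blue 5, Red 9, Gold 2, Violet 4, Amber 2, Green 4, Teal 7 (total 33).
Blue receives 5.

5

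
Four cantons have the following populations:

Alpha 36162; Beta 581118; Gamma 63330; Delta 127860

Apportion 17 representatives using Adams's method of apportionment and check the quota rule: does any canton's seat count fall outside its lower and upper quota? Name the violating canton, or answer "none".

Beta

Standard quotas: Alpha 0.760, Beta 12.219, Gamma 1.332, Delta 2.689.
Adams allocation: Alpha 1, Beta 11, Gamma 2, Delta 3.
Beta has quota 12.219 (lower 12, upper 13) but receives 11 — outside the quota interval.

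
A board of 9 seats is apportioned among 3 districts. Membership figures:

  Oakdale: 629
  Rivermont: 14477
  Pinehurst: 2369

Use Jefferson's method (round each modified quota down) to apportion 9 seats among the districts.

Standard divisor 17475/9 ≈ 1941.667; standard quotas: Oakdale 0.324, Rivermont 7.456, Pinehurst 1.220.
Rounding down gives 0, 7, 1 = 8 seats, so the divisor must be adjusted.
With modified divisor 1700: modified quotas Oakdale 0.370, Rivermont 8.516, Pinehurst 1.394.
Rounding down: Oakdale 0, Rivermont 8, Pinehurst 1 (total 9).

Oakdale=0, Rivermont=8, Pinehurst=1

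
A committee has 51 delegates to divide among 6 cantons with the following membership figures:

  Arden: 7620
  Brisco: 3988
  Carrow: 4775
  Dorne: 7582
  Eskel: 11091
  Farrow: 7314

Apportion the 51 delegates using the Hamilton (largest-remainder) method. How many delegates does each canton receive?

Standard divisor: 42370 ÷ 51 ≈ 830.784.
Standard quotas: Arden 9.1721, Brisco 4.8003, Carrow 5.7476, Dorne 9.1263, Eskel 13.3500, Farrow 8.8037.
Lower quotas: Arden 9, Brisco 4, Carrow 5, Dorne 9, Eskel 13, Farrow 8 (sum 48, leaving 3 seats).
Remainders in descending order: Farrow 0.8037, Brisco 0.8003, Carrow 0.7476, Eskel 0.3500, Arden 0.1721, Dorne 0.1263.
The surplus seats go to Farrow, Brisco, Carrow.

Arden: 9; Brisco: 5; Carrow: 6; Dorne: 9; Eskel: 13; Farrow: 9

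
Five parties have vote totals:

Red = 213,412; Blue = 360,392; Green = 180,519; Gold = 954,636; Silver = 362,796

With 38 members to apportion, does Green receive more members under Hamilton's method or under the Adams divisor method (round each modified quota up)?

Hamilton: Red 4, Blue 7, Green 3, Gold 17, Silver 7.
Adams: Red 4, Blue 7, Green 4, Gold 16, Silver 7.
Green gets 3 under Hamilton and 4 under Adams.

Adams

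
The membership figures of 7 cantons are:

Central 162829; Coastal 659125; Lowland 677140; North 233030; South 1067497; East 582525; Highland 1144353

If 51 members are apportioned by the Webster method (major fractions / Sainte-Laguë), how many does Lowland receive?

8

Standard divisor 4526499/51 ≈ 88754.882; standard quotas: Central 1.835, Coastal 7.426, Lowland 7.629, North 2.626, South 12.027, East 6.563, Highland 12.893.
Rounding to the nearest integer gives 2, 7, 8, 3, 12, 7, 13 = 52 seats, so the divisor must be adjusted.
With modified divisor 90000: modified quotas Central 1.809, Coastal 7.324, Lowland 7.524, North 2.589, South 11.861, East 6.473, Highland 12.715.
Rounding to the nearest integer: Central 2, Coastal 7, Lowland 8, North 3, South 12, East 6, Highland 13 (total 51).
Lowland receives 8.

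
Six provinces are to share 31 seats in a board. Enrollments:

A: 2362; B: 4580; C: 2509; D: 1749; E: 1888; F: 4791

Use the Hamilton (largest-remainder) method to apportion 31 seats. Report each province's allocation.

A: 4; B: 8; C: 5; D: 3; E: 3; F: 8

Total 17879; standard divisor 17879/31 ≈ 576.742.
Standard quotas: A 4.095, B 7.941, C 4.350, D 3.033, E 3.274, F 8.307.
Lower quotas: A 4, B 7, C 4, D 3, E 3, F 8 (sum 29, leaving 2 seats).
Remainders in descending order: B 0.941, C 0.350, F 0.307, E 0.274, A 0.095, D 0.033.
Largest remainders: B, C receive the extra seats.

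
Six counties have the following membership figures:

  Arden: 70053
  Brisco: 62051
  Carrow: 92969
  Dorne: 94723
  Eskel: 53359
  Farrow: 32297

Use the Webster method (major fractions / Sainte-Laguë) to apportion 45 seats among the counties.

Arden=8, Brisco=7, Carrow=10, Dorne=10, Eskel=6, Farrow=4

Standard divisor 405452/45 ≈ 9010.044; standard quotas: Arden 7.775, Brisco 6.887, Carrow 10.318, Dorne 10.513, Eskel 5.922, Farrow 3.585.
Rounding to the nearest integer gives 8, 7, 10, 11, 6, 4 = 46 seats, so the divisor must be adjusted.
With modified divisor 9100: modified quotas Arden 7.698, Brisco 6.819, Carrow 10.216, Dorne 10.409, Eskel 5.864, Farrow 3.549.
Rounding to the nearest integer: Arden 8, Brisco 7, Carrow 10, Dorne 10, Eskel 6, Farrow 4 (total 45).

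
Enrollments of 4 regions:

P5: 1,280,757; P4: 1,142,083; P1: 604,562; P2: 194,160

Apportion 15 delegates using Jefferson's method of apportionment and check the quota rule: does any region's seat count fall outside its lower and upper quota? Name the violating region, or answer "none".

none

Standard quotas: P5 5.963, P4 5.318, P1 2.815, P2 0.904.
Jefferson allocation: P5 6, P4 5, P1 3, P2 1.
Every allocation lies between the lower and upper quota.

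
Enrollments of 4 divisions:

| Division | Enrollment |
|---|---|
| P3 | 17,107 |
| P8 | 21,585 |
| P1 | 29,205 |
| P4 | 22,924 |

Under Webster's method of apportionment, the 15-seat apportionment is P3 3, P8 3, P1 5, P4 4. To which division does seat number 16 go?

P8

Priority for the next seat is population ÷ (current seats + 0.5).
Priorities: P3 4887.714, P8 6167.143, P1 5310.000, P4 5094.222.
Highest priority: P8.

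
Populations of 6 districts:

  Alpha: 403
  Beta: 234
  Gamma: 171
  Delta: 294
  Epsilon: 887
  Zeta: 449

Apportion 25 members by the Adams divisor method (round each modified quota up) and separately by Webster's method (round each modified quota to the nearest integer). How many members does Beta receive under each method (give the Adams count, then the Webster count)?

3 and 2

Adams: Alpha 4, Beta 3, Gamma 2, Delta 3, Epsilon 8, Zeta 5.
Webster: Alpha 4, Beta 2, Gamma 2, Delta 3, Epsilon 9, Zeta 5.
Beta gets 3 under Adams and 2 under Webster.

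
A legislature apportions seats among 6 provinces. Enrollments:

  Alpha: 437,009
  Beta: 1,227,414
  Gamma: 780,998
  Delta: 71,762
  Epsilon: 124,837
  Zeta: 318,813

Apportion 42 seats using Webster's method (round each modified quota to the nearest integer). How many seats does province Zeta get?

Standard divisor 2960833/42 ≈ 70496.024; standard quotas: Alpha 6.199, Beta 17.411, Gamma 11.079, Delta 1.018, Epsilon 1.771, Zeta 4.522.
Rounding to the nearest integer gives Alpha 6, Beta 17, Gamma 11, Delta 1, Epsilon 2, Zeta 5 — total 42, matching the house size, so no adjustment is needed.
Zeta receives 5.

5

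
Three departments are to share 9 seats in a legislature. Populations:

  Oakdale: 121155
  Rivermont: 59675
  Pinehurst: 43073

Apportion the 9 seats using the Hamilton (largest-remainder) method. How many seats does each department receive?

Oakdale=5, Rivermont=2, Pinehurst=2

The standard divisor is 223903/9 ≈ 24878.111.
Standard quotas: Oakdale 4.8699, Rivermont 2.3987, Pinehurst 1.7314.
Lower quotas: Oakdale 4, Rivermont 2, Pinehurst 1 (sum 7, leaving 2 seats).
Remainders in descending order: Oakdale 0.8699, Pinehurst 0.7314, Rivermont 0.3987.
Largest remainders: Oakdale, Pinehurst receive the extra seats.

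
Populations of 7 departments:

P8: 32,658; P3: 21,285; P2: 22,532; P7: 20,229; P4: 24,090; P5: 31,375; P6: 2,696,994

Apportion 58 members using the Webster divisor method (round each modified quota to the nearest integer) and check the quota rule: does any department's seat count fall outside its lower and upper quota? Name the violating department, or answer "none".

P6

Standard quotas: P8 0.665, P3 0.433, P2 0.459, P7 0.412, P4 0.490, P5 0.639, P6 54.902.
Webster allocation: P8 1, P3 0, P2 0, P7 0, P4 0, P5 1, P6 56.
P6 has quota 54.902 (lower 54, upper 55) but receives 56 — outside the quota interval.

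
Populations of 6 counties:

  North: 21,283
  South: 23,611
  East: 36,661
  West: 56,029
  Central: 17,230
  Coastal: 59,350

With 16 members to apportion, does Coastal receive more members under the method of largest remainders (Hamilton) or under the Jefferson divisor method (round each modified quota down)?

Jefferson

Hamilton: North 2, South 2, East 3, West 4, Central 1, Coastal 4.
Jefferson: North 1, South 2, East 3, West 4, Central 1, Coastal 5.
Coastal gets 4 under Hamilton and 5 under Jefferson.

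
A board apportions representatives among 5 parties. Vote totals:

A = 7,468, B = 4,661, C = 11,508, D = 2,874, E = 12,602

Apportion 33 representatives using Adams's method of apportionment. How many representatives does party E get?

10

Standard divisor 39113/33 ≈ 1185.242; standard quotas: A 6.301, B 3.933, C 9.709, D 2.425, E 10.632.
Rounding up gives 7, 4, 10, 3, 11 = 35 seats, so the divisor must be adjusted.
With modified divisor 1270: modified quotas A 5.880, B 3.670, C 9.061, D 2.263, E 9.923.
Rounding up: A 6, B 4, C 10, D 3, E 10 (total 33).
E receives 10.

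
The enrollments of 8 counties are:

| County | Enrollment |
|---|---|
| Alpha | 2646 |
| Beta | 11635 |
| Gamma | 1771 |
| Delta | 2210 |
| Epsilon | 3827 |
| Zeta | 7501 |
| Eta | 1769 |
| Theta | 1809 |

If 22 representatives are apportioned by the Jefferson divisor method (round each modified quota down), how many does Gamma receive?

1

Standard divisor 33168/22 ≈ 1507.636; standard quotas: Alpha 1.755, Beta 7.717, Gamma 1.175, Delta 1.466, Epsilon 2.538, Zeta 4.975, Eta 1.173, Theta 1.200.
Rounding down gives 1, 7, 1, 1, 2, 4, 1, 1 = 18 seats, so the divisor must be adjusted.
With modified divisor 1287.64: modified quotas Alpha 2.055, Beta 9.036, Gamma 1.375, Delta 1.716, Epsilon 2.972, Zeta 5.825, Eta 1.374, Theta 1.405.
Rounding down: Alpha 2, Beta 9, Gamma 1, Delta 1, Epsilon 2, Zeta 5, Eta 1, Theta 1 (total 22).
Gamma receives 1.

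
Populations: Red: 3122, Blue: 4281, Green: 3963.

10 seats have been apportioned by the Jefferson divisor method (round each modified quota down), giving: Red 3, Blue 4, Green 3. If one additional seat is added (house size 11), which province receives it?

Priority for the next seat is population ÷ (current seats + 1).
Priorities: Red 780.500, Blue 856.200, Green 990.750.
Highest priority: Green.

Green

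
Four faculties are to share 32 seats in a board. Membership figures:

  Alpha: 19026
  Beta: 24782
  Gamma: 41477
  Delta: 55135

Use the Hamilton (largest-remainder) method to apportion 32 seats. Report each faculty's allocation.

Alpha 4; Beta 6; Gamma 9; Delta 13

Total 140420; standard divisor 140420/32 ≈ 4388.125.
Standard quotas: Alpha 4.3358, Beta 5.6475, Gamma 9.4521, Delta 12.5646.
Lower quotas: Alpha 4, Beta 5, Gamma 9, Delta 12 (sum 30, leaving 2 seats).
Remainders in descending order: Beta 0.6475, Delta 0.5646, Gamma 0.4521, Alpha 0.3358.
Largest remainders: Beta, Delta receive the extra seats.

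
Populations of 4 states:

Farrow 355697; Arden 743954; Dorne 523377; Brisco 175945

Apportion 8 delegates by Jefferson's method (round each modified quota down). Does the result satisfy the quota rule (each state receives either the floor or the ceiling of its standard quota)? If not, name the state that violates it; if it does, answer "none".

Standard quotas: Farrow 1.582, Arden 3.308, Dorne 2.327, Brisco 0.782.
Jefferson allocation: Farrow 2, Arden 4, Dorne 2, Brisco 0.
Every allocation lies between the lower and upper quota.

none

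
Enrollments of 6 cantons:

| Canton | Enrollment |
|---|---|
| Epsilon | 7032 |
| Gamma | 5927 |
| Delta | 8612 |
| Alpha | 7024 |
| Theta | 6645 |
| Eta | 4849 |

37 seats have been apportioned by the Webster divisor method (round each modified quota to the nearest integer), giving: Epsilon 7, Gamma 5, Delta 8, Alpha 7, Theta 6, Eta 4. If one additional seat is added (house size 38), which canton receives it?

Gamma

Priority for the next seat is population ÷ (current seats + 0.5).
Priorities: Epsilon 937.600, Gamma 1077.636, Delta 1013.176, Alpha 936.533, Theta 1022.308, Eta 1077.556.
Highest priority: Gamma.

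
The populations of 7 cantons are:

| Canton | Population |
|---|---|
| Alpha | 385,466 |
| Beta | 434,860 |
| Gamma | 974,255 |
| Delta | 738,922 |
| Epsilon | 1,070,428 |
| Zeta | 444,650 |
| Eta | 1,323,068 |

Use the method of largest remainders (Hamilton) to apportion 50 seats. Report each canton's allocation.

Alpha 4, Beta 4, Gamma 9, Delta 7, Epsilon 10, Zeta 4, Eta 12

Standard divisor: 5371649 ÷ 50 ≈ 107432.98.
Standard quotas: Alpha 3.5880, Beta 4.0477, Gamma 9.0685, Delta 6.8780, Epsilon 9.9637, Zeta 4.1389, Eta 12.3153.
Lower quotas: Alpha 3, Beta 4, Gamma 9, Delta 6, Epsilon 9, Zeta 4, Eta 12 (sum 47, leaving 3 seats).
Remainders in descending order: Epsilon 0.9637, Delta 0.8780, Alpha 0.5880, Eta 0.3153, Zeta 0.1389, Gamma 0.0685, Beta 0.0477.
Largest remainders: Epsilon, Delta, Alpha receive the extra seats.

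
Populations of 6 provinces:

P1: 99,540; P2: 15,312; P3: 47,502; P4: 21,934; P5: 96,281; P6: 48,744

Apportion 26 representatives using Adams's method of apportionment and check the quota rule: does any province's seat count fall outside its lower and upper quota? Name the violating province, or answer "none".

Standard quotas: P1 7.859, P2 1.209, P3 3.750, P4 1.732, P5 7.602, P6 3.848.
Adams allocation: P1 7, P2 2, P3 4, P4 2, P5 7, P6 4.
Every allocation lies between the lower and upper quota.

none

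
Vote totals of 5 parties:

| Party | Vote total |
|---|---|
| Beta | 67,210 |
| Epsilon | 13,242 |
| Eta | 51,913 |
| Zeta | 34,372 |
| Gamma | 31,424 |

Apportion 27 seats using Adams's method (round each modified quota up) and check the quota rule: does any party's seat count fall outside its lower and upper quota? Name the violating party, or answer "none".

none

Standard quotas: Beta 9.158, Epsilon 1.804, Eta 7.073, Zeta 4.683, Gamma 4.282.
Adams allocation: Beta 9, Epsilon 2, Eta 7, Zeta 5, Gamma 4.
Every allocation lies between the lower and upper quota.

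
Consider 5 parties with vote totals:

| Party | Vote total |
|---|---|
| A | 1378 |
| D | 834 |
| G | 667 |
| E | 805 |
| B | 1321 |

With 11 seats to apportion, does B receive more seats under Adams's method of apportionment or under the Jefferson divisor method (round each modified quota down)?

Jefferson

Adams: A 3, D 2, G 2, E 2, B 2.
Jefferson: A 3, D 2, G 1, E 2, B 3.
B gets 2 under Adams and 3 under Jefferson.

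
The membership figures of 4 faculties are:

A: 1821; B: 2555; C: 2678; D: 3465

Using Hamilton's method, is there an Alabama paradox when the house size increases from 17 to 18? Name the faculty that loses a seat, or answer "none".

At 17 seats: A 3, B 4, C 4, D 6.
At 18 seats: A 3, B 4, C 5, D 6.
No faculty's allocation decreased.

none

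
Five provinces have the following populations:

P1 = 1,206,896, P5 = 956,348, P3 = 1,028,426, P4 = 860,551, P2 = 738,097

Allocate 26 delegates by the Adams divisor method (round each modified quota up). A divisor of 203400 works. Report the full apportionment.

P1=6, P5=5, P3=6, P4=5, P2=4

With modified divisor 203400: modified quotas P1 5.934, P5 4.702, P3 5.056, P4 4.231, P2 3.629.
Rounding up: P1 6, P5 5, P3 6, P4 5, P2 4 (total 26).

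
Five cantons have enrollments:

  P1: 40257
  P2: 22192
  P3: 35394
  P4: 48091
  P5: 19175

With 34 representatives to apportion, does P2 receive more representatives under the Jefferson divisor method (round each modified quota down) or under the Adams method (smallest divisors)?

Jefferson: P1 9, P2 4, P3 7, P4 10, P5 4.
Adams: P1 8, P2 5, P3 7, P4 10, P5 4.
P2 gets 4 under Jefferson and 5 under Adams.

Adams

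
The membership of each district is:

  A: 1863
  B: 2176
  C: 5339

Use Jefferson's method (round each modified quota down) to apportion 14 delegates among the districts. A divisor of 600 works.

With modified divisor 600: modified quotas A 3.105, B 3.627, C 8.898.
Rounding down: A 3, B 3, C 8 (total 14).

A: 3; B: 3; C: 8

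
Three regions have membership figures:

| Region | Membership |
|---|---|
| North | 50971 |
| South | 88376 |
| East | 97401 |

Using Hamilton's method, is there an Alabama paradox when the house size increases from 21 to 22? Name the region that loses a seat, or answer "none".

At 21 seats: North 4, South 8, East 9.
At 22 seats: North 5, South 8, East 9.
No region's allocation decreased.

none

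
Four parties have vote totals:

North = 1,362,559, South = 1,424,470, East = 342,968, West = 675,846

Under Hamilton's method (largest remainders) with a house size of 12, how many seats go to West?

2

Total 3805843; standard divisor 3805843/12 ≈ 317153.583.
Standard quotas: North 4.2962, South 4.4914, East 1.0814, West 2.1310.
Lower quotas: North 4, South 4, East 1, West 2 (sum 11, leaving 1 seat).
Remainders in descending order: South 0.4914, North 0.2962, West 0.1310, East 0.0814.
The surplus seat goes to South.
West receives 2.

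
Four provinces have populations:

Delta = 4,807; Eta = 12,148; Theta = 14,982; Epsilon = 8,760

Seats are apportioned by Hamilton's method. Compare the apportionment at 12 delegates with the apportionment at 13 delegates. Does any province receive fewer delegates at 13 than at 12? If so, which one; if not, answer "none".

none

At 12 seats: Delta 1, Eta 4, Theta 4, Epsilon 3.
At 13 seats: Delta 1, Eta 4, Theta 5, Epsilon 3.
No province's allocation decreased.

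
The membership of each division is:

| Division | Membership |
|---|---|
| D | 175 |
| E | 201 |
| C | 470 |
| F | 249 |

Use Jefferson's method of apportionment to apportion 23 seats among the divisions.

D: 4; E: 4; C: 10; F: 5

Standard divisor 1095/23 ≈ 47.609; standard quotas: D 3.676, E 4.222, C 9.872, F 5.230.
Rounding down gives 3, 4, 9, 5 = 21 seats, so the divisor must be adjusted.
With modified divisor 43: modified quotas D 4.070, E 4.674, C 10.930, F 5.791.
Rounding down: D 4, E 4, C 10, F 5 (total 23).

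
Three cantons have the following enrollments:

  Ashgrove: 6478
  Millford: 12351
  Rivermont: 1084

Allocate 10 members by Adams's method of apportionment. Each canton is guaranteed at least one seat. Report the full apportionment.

Ashgrove: 3; Millford: 6; Rivermont: 1

Standard divisor 19913/10 ≈ 1991.3; standard quotas: Ashgrove 3.253, Millford 6.202, Rivermont 0.544.
Rounding up gives 4, 7, 1 = 12 seats, so the divisor must be adjusted.
With modified divisor 2300: modified quotas Ashgrove 2.817, Millford 5.370, Rivermont 0.471.
Rounding up: Ashgrove 3, Millford 6, Rivermont 1 (total 10).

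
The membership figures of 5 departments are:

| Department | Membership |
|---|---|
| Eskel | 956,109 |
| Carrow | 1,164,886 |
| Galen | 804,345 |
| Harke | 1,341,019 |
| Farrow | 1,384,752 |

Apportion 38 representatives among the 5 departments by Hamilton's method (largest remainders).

Eskel 7, Carrow 8, Galen 5, Harke 9, Farrow 9

Standard divisor: 5651111 ÷ 38 ≈ 148713.447.
Standard quotas: Eskel 6.4292, Carrow 7.8331, Galen 5.4087, Harke 9.0175, Farrow 9.3115.
Lower quotas: Eskel 6, Carrow 7, Galen 5, Harke 9, Farrow 9 (sum 36, leaving 2 seats).
Remainders in descending order: Carrow 0.8331, Eskel 0.4292, Galen 0.4087, Farrow 0.3115, Harke 0.0175.
Largest remainders: Carrow, Eskel receive the extra seats.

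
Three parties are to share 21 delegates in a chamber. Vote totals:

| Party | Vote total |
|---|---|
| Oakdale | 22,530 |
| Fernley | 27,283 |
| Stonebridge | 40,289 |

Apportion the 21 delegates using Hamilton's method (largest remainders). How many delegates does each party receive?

Oakdale 5, Fernley 6, Stonebridge 10

Standard divisor: 90102 ÷ 21 ≈ 4290.571.
Standard quotas: Oakdale 5.2510, Fernley 6.3588, Stonebridge 9.3901.
Lower quotas: Oakdale 5, Fernley 6, Stonebridge 9 (sum 20, leaving 1 seat).
Remainders in descending order: Stonebridge 0.3901, Fernley 0.3588, Oakdale 0.2510.
Largest remainder: Stonebridge receives the extra seat.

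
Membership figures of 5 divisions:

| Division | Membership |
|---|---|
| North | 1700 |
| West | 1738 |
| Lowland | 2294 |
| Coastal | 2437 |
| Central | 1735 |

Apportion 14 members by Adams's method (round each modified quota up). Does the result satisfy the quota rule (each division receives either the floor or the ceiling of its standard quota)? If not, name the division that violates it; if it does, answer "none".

none

Standard quotas: North 2.403, West 2.457, Lowland 3.243, Coastal 3.445, Central 2.453.
Adams allocation: North 2, West 3, Lowland 3, Coastal 3, Central 3.
Every allocation lies between the lower and upper quota.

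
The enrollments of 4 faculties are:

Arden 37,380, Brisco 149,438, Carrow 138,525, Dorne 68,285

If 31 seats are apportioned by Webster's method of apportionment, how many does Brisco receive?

Standard divisor 393628/31 ≈ 12697.677; standard quotas: Arden 2.944, Brisco 11.769, Carrow 10.909, Dorne 5.378.
Rounding to the nearest integer gives Arden 3, Brisco 12, Carrow 11, Dorne 5 — total 31, matching the house size, so no adjustment is needed.
Brisco receives 12.

12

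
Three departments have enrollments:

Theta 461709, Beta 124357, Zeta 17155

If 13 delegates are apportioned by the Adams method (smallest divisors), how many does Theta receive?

9

Standard divisor 603221/13 ≈ 46401.615; standard quotas: Theta 9.950, Beta 2.680, Zeta 0.370.
Rounding up gives 10, 3, 1 = 14 seats, so the divisor must be adjusted.
With modified divisor 54500: modified quotas Theta 8.472, Beta 2.282, Zeta 0.315.
Rounding up: Theta 9, Beta 3, Zeta 1 (total 13).
Theta receives 9.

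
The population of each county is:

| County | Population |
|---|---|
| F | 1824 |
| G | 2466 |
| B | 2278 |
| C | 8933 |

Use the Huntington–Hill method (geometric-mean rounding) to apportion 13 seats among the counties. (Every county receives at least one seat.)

F: 2; G: 2; B: 2; C: 7

With divisor 1242: modified quotas F 1.469, G 1.986, B 1.834, C 7.192.
Geometric-mean thresholds: F √(1·2)=1.414, G √(1·2)=1.414, B √(1·2)=1.414, C √(7·8)=7.483.
Each quota rounded against its threshold gives F 2, G 2, B 2, C 7 (total 13).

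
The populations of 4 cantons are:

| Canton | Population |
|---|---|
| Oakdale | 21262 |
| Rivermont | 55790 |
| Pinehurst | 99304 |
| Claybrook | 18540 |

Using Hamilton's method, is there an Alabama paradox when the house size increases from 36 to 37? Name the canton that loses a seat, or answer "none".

At 36 seats: Oakdale 4, Rivermont 10, Pinehurst 18, Claybrook 4.
At 37 seats: Oakdale 4, Rivermont 11, Pinehurst 19, Claybrook 3.
Claybrook drops from 4 to 3.

Claybrook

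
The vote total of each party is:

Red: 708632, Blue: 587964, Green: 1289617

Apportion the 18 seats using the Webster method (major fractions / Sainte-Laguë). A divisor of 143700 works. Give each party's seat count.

Red 5, Blue 4, Green 9

With modified divisor 143700: modified quotas Red 4.931, Blue 4.092, Green 8.974.
Rounding to the nearest integer: Red 5, Blue 4, Green 9 (total 18).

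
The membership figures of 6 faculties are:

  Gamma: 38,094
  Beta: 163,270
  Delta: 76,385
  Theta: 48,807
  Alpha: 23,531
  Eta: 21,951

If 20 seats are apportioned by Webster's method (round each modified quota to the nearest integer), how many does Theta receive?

3

Standard divisor 372038/20 ≈ 18601.9; standard quotas: Gamma 2.048, Beta 8.777, Delta 4.106, Theta 2.624, Alpha 1.265, Eta 1.180.
Rounding to the nearest integer gives Gamma 2, Beta 9, Delta 4, Theta 3, Alpha 1, Eta 1 — total 20, matching the house size, so no adjustment is needed.
Theta receives 3.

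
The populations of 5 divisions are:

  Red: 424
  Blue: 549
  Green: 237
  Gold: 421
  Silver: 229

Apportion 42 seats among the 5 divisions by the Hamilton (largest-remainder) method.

Red 10, Blue 12, Green 5, Gold 10, Silver 5

Total 1860; standard divisor 1860/42 ≈ 44.286.
Standard quotas: Red 9.574, Blue 12.397, Green 5.352, Gold 9.506, Silver 5.171.
Lower quotas: Red 9, Blue 12, Green 5, Gold 9, Silver 5 (sum 40, leaving 2 seats).
Remainders in descending order: Red 0.574, Gold 0.506, Blue 0.397, Green 0.352, Silver 0.171.
Largest remainders: Red, Gold receive the extra seats.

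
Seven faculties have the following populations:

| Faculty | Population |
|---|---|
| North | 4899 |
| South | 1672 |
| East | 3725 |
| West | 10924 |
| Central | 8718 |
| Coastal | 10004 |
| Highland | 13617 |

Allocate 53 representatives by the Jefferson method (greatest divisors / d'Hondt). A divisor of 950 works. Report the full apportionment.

North 5, South 1, East 3, West 11, Central 9, Coastal 10, Highland 14

With modified divisor 950: modified quotas North 5.157, South 1.760, East 3.921, West 11.499, Central 9.177, Coastal 10.531, Highland 14.334.
Rounding down: North 5, South 1, East 3, West 11, Central 9, Coastal 10, Highland 14 (total 53).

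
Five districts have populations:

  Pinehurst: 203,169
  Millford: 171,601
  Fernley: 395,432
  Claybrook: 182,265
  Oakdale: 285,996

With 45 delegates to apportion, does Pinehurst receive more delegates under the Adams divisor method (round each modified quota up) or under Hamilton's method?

Adams: Pinehurst 8, Millford 6, Fernley 14, Claybrook 7, Oakdale 10.
Hamilton: Pinehurst 7, Millford 6, Fernley 14, Claybrook 7, Oakdale 11.
Pinehurst gets 8 under Adams and 7 under Hamilton.

Adams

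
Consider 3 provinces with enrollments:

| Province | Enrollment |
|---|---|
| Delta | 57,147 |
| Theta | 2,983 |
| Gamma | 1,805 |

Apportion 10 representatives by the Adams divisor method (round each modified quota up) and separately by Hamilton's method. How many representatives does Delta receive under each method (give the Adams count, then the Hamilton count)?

8 and 9

Adams: Delta 8, Theta 1, Gamma 1.
Hamilton: Delta 9, Theta 1, Gamma 0.
Delta gets 8 under Adams and 9 under Hamilton.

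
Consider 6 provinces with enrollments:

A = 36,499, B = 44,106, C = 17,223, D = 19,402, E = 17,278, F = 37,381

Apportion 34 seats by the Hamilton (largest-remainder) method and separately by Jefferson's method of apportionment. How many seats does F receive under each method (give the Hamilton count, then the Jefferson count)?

Hamilton: A 7, B 9, C 3, D 4, E 4, F 7.
Jefferson: A 7, B 9, C 3, D 4, E 3, F 8.
F gets 7 under Hamilton and 8 under Jefferson.

7 and 8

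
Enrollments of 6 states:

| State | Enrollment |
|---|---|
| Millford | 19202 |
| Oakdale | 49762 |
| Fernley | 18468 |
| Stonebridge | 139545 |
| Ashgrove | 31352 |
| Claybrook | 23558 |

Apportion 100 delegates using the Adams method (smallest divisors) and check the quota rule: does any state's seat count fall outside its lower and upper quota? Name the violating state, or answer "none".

Standard quotas: Millford 6.812, Oakdale 17.653, Fernley 6.552, Stonebridge 49.504, Ashgrove 11.122, Claybrook 8.357.
Adams allocation: Millford 7, Oakdale 18, Fernley 7, Stonebridge 48, Ashgrove 11, Claybrook 9.
Stonebridge has quota 49.504 (lower 49, upper 50) but receives 48 — outside the quota interval.

Stonebridge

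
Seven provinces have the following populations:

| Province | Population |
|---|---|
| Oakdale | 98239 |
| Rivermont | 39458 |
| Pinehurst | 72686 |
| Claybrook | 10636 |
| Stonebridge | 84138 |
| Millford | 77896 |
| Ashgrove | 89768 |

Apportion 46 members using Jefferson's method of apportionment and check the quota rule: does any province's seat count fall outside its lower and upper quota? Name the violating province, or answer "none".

none

Standard quotas: Oakdale 9.558, Rivermont 3.839, Pinehurst 7.072, Claybrook 1.035, Stonebridge 8.186, Millford 7.578, Ashgrove 8.733.
Jefferson allocation: Oakdale 10, Rivermont 4, Pinehurst 7, Claybrook 1, Stonebridge 8, Millford 7, Ashgrove 9.
Every allocation lies between the lower and upper quota.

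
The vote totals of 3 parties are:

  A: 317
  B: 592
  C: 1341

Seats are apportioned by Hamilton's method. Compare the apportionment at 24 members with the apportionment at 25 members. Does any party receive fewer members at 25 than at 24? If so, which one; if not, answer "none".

A

At 24 seats: A 4, B 6, C 14.
At 25 seats: A 3, B 7, C 15.
A drops from 4 to 3.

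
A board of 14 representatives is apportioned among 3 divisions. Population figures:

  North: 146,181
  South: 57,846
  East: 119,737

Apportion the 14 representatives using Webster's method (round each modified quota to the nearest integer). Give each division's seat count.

North=6, South=3, East=5

Standard divisor 323764/14 ≈ 23126; standard quotas: North 6.321, South 2.501, East 5.178.
Rounding to the nearest integer gives North 6, South 3, East 5 — total 14, matching the house size, so no adjustment is needed.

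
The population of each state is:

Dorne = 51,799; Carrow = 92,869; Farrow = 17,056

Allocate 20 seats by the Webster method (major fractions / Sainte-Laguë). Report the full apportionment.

Dorne: 6, Carrow: 12, Farrow: 2

Standard divisor 161724/20 ≈ 8086.2; standard quotas: Dorne 6.406, Carrow 11.485, Farrow 2.109.
Rounding to the nearest integer gives 6, 11, 2 = 19 seats, so the divisor must be adjusted.
With modified divisor 8000: modified quotas Dorne 6.475, Carrow 11.609, Farrow 2.132.
Rounding to the nearest integer: Dorne 6, Carrow 12, Farrow 2 (total 20).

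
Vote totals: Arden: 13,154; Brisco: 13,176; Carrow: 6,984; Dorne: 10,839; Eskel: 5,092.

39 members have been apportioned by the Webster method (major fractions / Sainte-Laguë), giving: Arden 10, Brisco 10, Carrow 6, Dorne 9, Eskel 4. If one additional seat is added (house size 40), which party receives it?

Brisco

Priority for the next seat is population ÷ (current seats + 0.5).
Priorities: Arden 1252.762, Brisco 1254.857, Carrow 1074.462, Dorne 1140.947, Eskel 1131.556.
Highest priority: Brisco.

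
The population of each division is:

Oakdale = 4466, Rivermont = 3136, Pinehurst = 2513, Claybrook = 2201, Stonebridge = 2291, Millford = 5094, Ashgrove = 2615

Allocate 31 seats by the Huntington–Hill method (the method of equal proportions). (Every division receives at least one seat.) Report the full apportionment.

With divisor 713: modified quotas Oakdale 6.264, Rivermont 4.398, Pinehurst 3.525, Claybrook 3.087, Stonebridge 3.213, Millford 7.144, Ashgrove 3.668.
Geometric-mean thresholds: Oakdale √(6·7)=6.481, Rivermont √(4·5)=4.472, Pinehurst √(3·4)=3.464, Claybrook √(3·4)=3.464, Stonebridge √(3·4)=3.464, Millford √(7·8)=7.483, Ashgrove √(3·4)=3.464.
Each quota rounded against its threshold gives Oakdale 6, Rivermont 4, Pinehurst 4, Claybrook 3, Stonebridge 3, Millford 7, Ashgrove 4 (total 31).

Oakdale 6, Rivermont 4, Pinehurst 4, Claybrook 3, Stonebridge 3, Millford 7, Ashgrove 4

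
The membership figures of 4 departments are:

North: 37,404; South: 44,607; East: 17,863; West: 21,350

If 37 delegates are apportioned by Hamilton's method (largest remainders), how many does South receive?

14

The standard divisor is 121224/37 ≈ 3276.324.
Standard quotas: North 11.4165, South 13.6150, East 5.4521, West 6.5164.
Lower quotas: North 11, South 13, East 5, West 6 (sum 35, leaving 2 seats).
Remainders in descending order: South 0.6150, West 0.5164, East 0.4521, North 0.4165.
Largest remainders: South, West receive the extra seats.
South receives 14.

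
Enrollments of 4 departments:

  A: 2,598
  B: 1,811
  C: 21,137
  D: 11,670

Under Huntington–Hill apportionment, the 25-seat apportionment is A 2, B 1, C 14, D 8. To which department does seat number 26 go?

C

Priority for the next seat is population ÷ (√(s·(s+1))).
Priorities: A 1060.629, B 1280.570, C 1458.592, D 1375.323.
Highest priority: C.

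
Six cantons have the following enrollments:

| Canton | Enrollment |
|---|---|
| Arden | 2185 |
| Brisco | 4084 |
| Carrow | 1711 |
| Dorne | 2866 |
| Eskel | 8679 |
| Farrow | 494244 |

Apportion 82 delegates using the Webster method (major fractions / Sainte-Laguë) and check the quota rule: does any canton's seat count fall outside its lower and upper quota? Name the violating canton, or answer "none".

Standard quotas: Arden 0.349, Brisco 0.652, Carrow 0.273, Dorne 0.457, Eskel 1.385, Farrow 78.884.
Webster allocation: Arden 0, Brisco 1, Carrow 0, Dorne 0, Eskel 1, Farrow 80.
Farrow has quota 78.884 (lower 78, upper 79) but receives 80 — outside the quota interval.

Farrow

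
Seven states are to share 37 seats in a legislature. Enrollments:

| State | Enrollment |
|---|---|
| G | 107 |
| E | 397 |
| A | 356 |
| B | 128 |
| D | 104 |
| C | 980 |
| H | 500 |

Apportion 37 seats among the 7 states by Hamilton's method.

G 2, E 6, A 5, B 2, D 1, C 14, H 7

Standard divisor: 2572 ÷ 37 ≈ 69.514.
Standard quotas: G 1.539, E 5.711, A 5.121, B 1.841, D 1.496, C 14.098, H 7.193.
Lower quotas: G 1, E 5, A 5, B 1, D 1, C 14, H 7 (sum 34, leaving 3 seats).
Remainders in descending order: B 0.841, E 0.711, G 0.539, D 0.496, H 0.193, A 0.121, C 0.098.
Largest remainders: B, E, G receive the extra seats.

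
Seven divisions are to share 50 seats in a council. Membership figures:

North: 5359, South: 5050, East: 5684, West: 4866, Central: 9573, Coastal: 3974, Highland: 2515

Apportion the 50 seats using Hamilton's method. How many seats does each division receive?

North 7; South 7; East 8; West 7; Central 13; Coastal 5; Highland 3

Standard divisor: 37021 ÷ 50 ≈ 740.42.
Standard quotas: North 7.2378, South 6.8205, East 7.6767, West 6.5719, Central 12.9291, Coastal 5.3672, Highland 3.3967.
Lower quotas: North 7, South 6, East 7, West 6, Central 12, Coastal 5, Highland 3 (sum 46, leaving 4 seats).
Remainders in descending order: Central 0.9291, South 0.8205, East 0.6767, West 0.5719, Highland 0.3967, Coastal 0.3672, North 0.2378.
Largest remainders: Central, South, East, West receive the extra seats.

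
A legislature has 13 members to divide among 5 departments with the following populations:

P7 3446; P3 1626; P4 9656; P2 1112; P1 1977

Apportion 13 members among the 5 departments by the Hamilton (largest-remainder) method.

Total 17817; standard divisor 17817/13 ≈ 1370.538.
Standard quotas: P7 2.5143, P3 1.1864, P4 7.0454, P2 0.8114, P1 1.4425.
Lower quotas: P7 2, P3 1, P4 7, P2 0, P1 1 (sum 11, leaving 2 seats).
Remainders in descending order: P2 0.8114, P7 0.5143, P1 0.4425, P3 0.1864, P4 0.0454.
The surplus seats go to P2, P7.

P7 3; P3 1; P4 7; P2 1; P1 1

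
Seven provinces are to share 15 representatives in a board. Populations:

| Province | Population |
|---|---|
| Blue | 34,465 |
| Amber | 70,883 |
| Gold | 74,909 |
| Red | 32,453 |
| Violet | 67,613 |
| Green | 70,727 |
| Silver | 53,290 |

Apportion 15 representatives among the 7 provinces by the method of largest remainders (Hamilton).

Blue: 1, Amber: 3, Gold: 3, Red: 1, Violet: 2, Green: 3, Silver: 2

The standard divisor is 404340/15 = 26956.
Standard quotas: Blue 1.2786, Amber 2.6296, Gold 2.7789, Red 1.2039, Violet 2.5083, Green 2.6238, Silver 1.9769.
Lower quotas: Blue 1, Amber 2, Gold 2, Red 1, Violet 2, Green 2, Silver 1 (sum 11, leaving 4 seats).
Remainders in descending order: Silver 0.9769, Gold 0.7789, Amber 0.6296, Green 0.6238, Violet 0.5083, Blue 0.2786, Red 0.2039.
The surplus seats go to Silver, Gold, Amber, Green.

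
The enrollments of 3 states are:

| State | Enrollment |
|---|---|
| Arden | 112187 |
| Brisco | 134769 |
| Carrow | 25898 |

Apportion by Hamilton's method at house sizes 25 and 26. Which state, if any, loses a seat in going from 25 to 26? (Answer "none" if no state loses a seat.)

Carrow

At 25 seats: Arden 10, Brisco 12, Carrow 3.
At 26 seats: Arden 11, Brisco 13, Carrow 2.
Carrow drops from 3 to 2.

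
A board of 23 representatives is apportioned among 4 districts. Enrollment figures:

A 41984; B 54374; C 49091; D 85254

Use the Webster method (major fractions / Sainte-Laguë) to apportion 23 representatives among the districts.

Standard divisor 230703/23 ≈ 10030.565; standard quotas: A 4.186, B 5.421, C 4.894, D 8.499.
Rounding to the nearest integer gives 4, 5, 5, 8 = 22 seats, so the divisor must be adjusted.
With modified divisor 10000: modified quotas A 4.198, B 5.437, C 4.909, D 8.525.
Rounding to the nearest integer: A 4, B 5, C 5, D 9 (total 23).

A 4; B 5; C 5; D 9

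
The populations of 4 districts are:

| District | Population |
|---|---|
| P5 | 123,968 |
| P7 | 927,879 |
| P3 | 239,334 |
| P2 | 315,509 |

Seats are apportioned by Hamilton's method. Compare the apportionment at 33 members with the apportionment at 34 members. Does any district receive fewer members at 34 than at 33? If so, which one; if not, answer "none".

P5

At 33 seats: P5 3, P7 19, P3 5, P2 6.
At 34 seats: P5 2, P7 20, P3 5, P2 7.
P5 drops from 3 to 2.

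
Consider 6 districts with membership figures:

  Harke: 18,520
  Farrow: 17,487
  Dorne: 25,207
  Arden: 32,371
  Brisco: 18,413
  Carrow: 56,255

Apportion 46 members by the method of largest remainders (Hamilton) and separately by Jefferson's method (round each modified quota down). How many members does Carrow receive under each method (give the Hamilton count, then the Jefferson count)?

Hamilton: Harke 5, Farrow 5, Dorne 7, Arden 9, Brisco 5, Carrow 15.
Jefferson: Harke 5, Farrow 4, Dorne 7, Arden 9, Brisco 5, Carrow 16.
Carrow gets 15 under Hamilton and 16 under Jefferson.

15 and 16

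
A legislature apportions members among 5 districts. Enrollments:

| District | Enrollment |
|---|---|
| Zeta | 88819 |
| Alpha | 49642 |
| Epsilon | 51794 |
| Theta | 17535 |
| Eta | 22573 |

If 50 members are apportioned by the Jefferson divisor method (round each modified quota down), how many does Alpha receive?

Standard divisor 230363/50 ≈ 4607.26; standard quotas: Zeta 19.278, Alpha 10.775, Epsilon 11.242, Theta 3.806, Eta 4.899.
Rounding down gives 19, 10, 11, 3, 4 = 47 seats, so the divisor must be adjusted.
With modified divisor 4410: modified quotas Zeta 20.140, Alpha 11.257, Epsilon 11.745, Theta 3.976, Eta 5.119.
Rounding down: Zeta 20, Alpha 11, Epsilon 11, Theta 3, Eta 5 (total 50).
Alpha receives 11.

11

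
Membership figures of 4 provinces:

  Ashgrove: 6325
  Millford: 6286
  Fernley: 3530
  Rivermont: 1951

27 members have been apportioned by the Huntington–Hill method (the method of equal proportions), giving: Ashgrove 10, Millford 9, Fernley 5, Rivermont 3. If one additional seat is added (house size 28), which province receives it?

Priority for the next seat is population ÷ (√(s·(s+1))).
Priorities: Ashgrove 603.065, Millford 662.603, Fernley 644.487, Rivermont 563.205.
Highest priority: Millford.

Millford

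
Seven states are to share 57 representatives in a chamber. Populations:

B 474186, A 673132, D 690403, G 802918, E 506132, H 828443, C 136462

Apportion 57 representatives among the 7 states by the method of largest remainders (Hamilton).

Total 4111676; standard divisor 4111676/57 ≈ 72134.667.
Standard quotas: B 6.5736, A 9.3316, D 9.5710, G 11.1308, E 7.0165, H 11.4847, C 1.8918.
Lower quotas: B 6, A 9, D 9, G 11, E 7, H 11, C 1 (sum 54, leaving 3 seats).
Remainders in descending order: C 0.8918, B 0.5736, D 0.5710, H 0.4847, A 0.3316, G 0.1308, E 0.0165.
The surplus seats go to C, B, D.

B: 7; A: 9; D: 10; G: 11; E: 7; H: 11; C: 2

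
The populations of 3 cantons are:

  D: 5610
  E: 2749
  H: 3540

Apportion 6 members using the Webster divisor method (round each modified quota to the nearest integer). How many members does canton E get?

1

Standard divisor 11899/6 ≈ 1983.167; standard quotas: D 2.829, E 1.386, H 1.785.
Rounding to the nearest integer gives D 3, E 1, H 2 — total 6, matching the house size, so no adjustment is needed.
E receives 1.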